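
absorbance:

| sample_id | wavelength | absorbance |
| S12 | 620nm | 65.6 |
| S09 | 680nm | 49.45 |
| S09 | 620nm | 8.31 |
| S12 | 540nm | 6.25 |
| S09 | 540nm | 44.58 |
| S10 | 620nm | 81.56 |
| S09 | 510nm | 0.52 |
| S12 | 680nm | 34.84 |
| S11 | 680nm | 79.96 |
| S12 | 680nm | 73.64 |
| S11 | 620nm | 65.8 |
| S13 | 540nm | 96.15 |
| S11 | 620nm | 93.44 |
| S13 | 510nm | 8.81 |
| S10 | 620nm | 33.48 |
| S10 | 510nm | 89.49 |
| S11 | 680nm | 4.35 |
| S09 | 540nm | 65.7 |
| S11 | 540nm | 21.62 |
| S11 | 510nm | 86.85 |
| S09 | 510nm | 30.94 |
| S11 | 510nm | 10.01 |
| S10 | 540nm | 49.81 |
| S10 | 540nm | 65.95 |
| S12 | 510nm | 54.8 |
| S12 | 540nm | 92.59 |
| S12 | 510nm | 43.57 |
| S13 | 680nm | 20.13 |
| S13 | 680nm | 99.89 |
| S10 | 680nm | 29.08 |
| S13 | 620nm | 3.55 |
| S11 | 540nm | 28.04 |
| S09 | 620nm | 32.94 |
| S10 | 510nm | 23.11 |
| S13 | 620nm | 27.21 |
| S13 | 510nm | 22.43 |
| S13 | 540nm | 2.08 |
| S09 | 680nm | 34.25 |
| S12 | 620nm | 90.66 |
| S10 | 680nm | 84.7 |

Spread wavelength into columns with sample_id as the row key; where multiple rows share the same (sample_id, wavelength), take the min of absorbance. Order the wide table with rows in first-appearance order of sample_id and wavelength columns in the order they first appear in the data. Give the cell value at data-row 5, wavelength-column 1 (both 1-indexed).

3.55

With rows in first-appearance order of sample_id, row 5 is sample_id=S13. wavelength columns in first-appearance order: 620nm, 680nm, 540nm, 510nm; column 1 is 620nm.
Long rows with sample_id=S13, wavelength=620nm: min(3.55, 27.21) = 3.55.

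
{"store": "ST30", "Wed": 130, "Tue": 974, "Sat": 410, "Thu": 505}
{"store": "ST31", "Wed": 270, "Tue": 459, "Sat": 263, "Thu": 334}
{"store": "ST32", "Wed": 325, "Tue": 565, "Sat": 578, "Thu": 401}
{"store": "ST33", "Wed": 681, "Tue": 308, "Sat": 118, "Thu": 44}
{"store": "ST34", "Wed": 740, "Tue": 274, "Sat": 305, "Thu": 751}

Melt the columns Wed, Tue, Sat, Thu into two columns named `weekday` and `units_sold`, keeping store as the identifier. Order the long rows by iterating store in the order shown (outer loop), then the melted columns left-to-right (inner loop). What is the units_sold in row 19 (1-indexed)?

20 rows total (5 × 4). Row 19: index ⌊(19-1)/4⌋ = 4 into store → ST34; (19-1) mod 4 = 2 into the melted columns → Sat.
So row 19 is (ST34, Sat, 305); units_sold = 305.

305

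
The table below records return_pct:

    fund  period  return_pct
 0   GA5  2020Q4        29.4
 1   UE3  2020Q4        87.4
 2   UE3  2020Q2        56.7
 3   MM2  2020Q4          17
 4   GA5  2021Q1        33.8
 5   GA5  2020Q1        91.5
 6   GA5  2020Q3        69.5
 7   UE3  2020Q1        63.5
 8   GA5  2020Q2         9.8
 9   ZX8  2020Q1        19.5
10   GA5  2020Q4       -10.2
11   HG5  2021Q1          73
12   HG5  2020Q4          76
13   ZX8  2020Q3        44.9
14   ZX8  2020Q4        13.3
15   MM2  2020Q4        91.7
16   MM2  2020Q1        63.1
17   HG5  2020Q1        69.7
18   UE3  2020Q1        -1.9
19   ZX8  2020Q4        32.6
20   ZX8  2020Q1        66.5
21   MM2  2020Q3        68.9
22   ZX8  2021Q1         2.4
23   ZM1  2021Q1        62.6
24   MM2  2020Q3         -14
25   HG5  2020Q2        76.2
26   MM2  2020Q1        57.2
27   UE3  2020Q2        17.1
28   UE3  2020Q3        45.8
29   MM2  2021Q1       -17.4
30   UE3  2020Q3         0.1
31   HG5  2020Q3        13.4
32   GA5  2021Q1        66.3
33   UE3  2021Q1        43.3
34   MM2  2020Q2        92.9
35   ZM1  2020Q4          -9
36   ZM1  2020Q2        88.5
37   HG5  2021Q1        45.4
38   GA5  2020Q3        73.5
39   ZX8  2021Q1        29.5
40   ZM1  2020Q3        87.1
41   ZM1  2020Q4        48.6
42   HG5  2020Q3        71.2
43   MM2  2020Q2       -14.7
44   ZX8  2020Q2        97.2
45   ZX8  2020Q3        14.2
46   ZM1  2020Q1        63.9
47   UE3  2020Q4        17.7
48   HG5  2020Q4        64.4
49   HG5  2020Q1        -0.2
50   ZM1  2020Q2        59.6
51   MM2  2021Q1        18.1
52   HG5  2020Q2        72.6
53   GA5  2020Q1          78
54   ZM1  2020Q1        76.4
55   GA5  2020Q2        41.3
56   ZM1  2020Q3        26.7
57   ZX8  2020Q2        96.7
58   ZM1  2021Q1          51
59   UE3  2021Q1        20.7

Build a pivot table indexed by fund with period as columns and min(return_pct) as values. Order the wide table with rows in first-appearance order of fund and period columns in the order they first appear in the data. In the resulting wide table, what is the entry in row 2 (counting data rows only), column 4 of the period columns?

-1.9

With rows in first-appearance order of fund, row 2 is fund=UE3. period columns in first-appearance order: 2020Q4, 2020Q2, 2021Q1, 2020Q1, 2020Q3; column 4 is 2020Q1.
Long rows with fund=UE3, period=2020Q1: min(63.5, -1.9) = -1.9.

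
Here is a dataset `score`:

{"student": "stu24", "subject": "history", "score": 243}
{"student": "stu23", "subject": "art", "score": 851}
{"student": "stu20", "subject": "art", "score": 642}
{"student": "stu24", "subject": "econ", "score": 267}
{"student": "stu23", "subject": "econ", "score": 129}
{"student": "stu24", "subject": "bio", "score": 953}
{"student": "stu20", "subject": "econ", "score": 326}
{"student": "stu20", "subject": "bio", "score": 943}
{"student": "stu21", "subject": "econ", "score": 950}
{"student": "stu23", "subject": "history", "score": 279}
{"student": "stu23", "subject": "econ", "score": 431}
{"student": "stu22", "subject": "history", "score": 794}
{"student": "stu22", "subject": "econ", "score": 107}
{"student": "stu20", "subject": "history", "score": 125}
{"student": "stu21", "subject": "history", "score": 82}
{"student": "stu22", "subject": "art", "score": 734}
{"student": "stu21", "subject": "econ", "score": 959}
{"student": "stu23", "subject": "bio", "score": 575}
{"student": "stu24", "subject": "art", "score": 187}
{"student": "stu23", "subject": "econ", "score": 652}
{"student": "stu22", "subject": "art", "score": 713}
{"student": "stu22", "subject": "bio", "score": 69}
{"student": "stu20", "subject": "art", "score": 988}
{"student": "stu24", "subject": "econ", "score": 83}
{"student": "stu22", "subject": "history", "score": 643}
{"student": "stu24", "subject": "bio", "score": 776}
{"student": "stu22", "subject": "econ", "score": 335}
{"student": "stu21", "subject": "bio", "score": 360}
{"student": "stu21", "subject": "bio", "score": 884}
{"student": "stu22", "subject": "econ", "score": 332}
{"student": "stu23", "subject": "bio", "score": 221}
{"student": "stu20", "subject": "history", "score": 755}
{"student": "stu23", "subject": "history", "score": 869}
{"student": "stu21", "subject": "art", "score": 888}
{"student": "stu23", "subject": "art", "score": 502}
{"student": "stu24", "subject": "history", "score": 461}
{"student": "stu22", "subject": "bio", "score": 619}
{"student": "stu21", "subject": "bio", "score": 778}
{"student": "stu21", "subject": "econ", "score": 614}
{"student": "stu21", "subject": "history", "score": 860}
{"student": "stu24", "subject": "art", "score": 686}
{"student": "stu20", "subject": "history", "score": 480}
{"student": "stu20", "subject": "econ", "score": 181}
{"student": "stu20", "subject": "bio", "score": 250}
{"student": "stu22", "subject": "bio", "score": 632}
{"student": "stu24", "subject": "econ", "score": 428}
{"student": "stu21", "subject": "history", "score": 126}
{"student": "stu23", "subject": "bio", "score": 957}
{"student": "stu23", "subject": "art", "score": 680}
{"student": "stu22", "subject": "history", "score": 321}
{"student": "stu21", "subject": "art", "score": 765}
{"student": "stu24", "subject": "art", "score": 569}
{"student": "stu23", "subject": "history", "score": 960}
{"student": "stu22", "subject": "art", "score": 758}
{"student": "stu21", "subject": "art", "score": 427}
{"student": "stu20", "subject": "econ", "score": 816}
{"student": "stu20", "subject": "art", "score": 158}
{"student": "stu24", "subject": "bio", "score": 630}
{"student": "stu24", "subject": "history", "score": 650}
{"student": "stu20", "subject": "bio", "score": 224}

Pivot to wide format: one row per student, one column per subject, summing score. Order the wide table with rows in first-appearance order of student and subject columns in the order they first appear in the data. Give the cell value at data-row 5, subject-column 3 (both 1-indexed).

774

With rows in first-appearance order of student, row 5 is student=stu22. subject columns in first-appearance order: history, art, econ, bio; column 3 is econ.
Long rows with student=stu22, subject=econ: 107 + 335 + 332 = 774.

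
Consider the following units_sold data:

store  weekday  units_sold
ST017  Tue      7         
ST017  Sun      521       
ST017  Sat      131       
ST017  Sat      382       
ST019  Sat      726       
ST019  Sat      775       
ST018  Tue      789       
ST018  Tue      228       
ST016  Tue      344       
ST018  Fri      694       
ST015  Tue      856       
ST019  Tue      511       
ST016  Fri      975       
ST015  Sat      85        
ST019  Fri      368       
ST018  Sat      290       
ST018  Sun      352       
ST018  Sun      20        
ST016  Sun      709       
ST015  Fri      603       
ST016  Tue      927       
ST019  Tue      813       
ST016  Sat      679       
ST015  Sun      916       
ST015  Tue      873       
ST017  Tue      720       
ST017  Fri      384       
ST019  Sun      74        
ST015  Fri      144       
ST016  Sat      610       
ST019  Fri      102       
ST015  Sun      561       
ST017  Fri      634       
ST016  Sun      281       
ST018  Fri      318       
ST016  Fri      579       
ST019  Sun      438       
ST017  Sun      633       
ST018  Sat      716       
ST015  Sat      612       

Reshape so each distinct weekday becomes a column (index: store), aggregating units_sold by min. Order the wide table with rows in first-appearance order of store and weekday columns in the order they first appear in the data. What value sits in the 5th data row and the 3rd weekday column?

With rows in first-appearance order of store, row 5 is store=ST015. weekday columns in first-appearance order: Tue, Sun, Sat, Fri; column 3 is Sat.
Long rows with store=ST015, weekday=Sat: min(85, 612) = 85.

85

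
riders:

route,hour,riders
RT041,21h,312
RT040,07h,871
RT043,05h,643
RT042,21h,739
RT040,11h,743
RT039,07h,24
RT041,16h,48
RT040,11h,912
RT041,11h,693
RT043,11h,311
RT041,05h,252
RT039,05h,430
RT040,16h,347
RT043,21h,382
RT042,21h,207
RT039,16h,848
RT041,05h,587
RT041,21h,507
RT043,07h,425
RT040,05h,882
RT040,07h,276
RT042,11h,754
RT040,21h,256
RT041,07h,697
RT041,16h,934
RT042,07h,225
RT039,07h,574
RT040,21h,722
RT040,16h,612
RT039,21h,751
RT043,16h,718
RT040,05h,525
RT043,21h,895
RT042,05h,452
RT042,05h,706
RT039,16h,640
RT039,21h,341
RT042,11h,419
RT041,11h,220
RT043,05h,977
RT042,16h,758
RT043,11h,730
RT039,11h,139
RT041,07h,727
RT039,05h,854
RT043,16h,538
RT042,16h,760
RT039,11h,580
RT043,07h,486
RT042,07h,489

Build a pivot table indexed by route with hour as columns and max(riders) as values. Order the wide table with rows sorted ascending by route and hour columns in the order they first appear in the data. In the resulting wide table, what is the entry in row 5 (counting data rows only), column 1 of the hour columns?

895

With rows sorted ascending by route, row 5 is route=RT043. hour columns in first-appearance order: 21h, 07h, 05h, 11h, 16h; column 1 is 21h.
Long rows with route=RT043, hour=21h: max(382, 895) = 895.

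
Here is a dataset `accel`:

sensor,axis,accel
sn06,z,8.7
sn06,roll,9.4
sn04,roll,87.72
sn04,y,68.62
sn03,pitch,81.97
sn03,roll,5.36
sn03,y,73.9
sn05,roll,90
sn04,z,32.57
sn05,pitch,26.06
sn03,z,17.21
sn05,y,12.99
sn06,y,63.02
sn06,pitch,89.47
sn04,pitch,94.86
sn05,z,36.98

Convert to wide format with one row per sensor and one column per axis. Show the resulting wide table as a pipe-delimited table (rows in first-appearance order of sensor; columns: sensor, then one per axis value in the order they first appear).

Columns: sensor plus the 4 distinct axis values (z, roll, y, pitch).
For example, row sn06 column z takes accel=8.7 from the long row (sn06, z).

| sensor | z | roll | y | pitch |
| sn06 | 8.7 | 9.4 | 63.02 | 89.47 |
| sn04 | 32.57 | 87.72 | 68.62 | 94.86 |
| sn03 | 17.21 | 5.36 | 73.9 | 81.97 |
| sn05 | 36.98 | 90 | 12.99 | 26.06 |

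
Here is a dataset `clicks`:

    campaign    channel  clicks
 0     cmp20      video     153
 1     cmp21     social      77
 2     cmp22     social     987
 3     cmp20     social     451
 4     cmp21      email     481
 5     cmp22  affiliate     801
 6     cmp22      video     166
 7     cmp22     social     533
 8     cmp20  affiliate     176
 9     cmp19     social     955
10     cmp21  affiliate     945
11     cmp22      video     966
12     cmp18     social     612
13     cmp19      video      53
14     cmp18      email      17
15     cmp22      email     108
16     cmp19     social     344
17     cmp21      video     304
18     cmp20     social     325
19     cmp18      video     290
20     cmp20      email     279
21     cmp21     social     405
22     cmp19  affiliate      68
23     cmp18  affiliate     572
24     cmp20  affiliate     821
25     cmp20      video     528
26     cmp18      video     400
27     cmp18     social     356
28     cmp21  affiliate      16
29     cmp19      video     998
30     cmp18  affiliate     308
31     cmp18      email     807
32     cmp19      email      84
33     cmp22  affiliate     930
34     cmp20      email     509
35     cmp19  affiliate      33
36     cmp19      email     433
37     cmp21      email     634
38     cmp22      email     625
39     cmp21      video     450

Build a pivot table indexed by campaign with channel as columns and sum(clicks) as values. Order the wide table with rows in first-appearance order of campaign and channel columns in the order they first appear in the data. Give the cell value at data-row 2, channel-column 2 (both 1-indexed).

With rows in first-appearance order of campaign, row 2 is campaign=cmp21. channel columns in first-appearance order: video, social, email, affiliate; column 2 is social.
Long rows with campaign=cmp21, channel=social: 77 + 405 = 482.

482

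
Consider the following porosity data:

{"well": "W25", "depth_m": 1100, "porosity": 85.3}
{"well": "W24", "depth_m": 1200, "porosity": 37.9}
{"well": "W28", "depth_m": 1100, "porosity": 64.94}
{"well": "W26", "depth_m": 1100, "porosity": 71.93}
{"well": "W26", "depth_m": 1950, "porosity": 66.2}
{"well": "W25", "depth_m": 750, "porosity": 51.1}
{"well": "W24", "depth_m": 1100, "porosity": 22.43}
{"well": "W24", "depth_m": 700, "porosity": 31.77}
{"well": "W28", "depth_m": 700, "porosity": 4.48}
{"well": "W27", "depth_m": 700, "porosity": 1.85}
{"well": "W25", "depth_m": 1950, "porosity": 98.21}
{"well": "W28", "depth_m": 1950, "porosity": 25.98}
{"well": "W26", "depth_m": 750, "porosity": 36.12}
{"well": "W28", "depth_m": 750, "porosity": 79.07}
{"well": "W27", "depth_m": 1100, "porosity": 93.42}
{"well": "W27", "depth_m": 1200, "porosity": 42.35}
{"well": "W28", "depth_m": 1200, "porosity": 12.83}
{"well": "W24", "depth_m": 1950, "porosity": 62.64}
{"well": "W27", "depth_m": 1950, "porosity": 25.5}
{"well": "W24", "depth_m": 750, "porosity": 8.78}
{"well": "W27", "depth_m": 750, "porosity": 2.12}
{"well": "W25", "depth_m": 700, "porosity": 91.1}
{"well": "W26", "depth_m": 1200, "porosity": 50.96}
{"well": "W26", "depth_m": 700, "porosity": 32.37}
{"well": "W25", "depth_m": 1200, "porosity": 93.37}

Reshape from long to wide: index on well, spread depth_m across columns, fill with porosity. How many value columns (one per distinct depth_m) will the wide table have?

5

5 distinct depth_m values: 700, 750, 1100, 1200, 1950.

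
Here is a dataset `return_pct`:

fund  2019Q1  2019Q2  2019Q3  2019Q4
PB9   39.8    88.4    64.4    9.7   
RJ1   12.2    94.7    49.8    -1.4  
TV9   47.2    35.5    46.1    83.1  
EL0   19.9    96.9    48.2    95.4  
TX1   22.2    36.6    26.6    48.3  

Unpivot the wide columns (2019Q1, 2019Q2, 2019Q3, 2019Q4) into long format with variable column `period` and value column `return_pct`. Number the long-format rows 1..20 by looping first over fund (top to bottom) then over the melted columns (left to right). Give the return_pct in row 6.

94.7

20 rows total (5 × 4). Row 6: index ⌊(6-1)/4⌋ = 1 into fund → RJ1; (6-1) mod 4 = 1 into the melted columns → 2019Q2.
So row 6 is (RJ1, 2019Q2, 94.7); return_pct = 94.7.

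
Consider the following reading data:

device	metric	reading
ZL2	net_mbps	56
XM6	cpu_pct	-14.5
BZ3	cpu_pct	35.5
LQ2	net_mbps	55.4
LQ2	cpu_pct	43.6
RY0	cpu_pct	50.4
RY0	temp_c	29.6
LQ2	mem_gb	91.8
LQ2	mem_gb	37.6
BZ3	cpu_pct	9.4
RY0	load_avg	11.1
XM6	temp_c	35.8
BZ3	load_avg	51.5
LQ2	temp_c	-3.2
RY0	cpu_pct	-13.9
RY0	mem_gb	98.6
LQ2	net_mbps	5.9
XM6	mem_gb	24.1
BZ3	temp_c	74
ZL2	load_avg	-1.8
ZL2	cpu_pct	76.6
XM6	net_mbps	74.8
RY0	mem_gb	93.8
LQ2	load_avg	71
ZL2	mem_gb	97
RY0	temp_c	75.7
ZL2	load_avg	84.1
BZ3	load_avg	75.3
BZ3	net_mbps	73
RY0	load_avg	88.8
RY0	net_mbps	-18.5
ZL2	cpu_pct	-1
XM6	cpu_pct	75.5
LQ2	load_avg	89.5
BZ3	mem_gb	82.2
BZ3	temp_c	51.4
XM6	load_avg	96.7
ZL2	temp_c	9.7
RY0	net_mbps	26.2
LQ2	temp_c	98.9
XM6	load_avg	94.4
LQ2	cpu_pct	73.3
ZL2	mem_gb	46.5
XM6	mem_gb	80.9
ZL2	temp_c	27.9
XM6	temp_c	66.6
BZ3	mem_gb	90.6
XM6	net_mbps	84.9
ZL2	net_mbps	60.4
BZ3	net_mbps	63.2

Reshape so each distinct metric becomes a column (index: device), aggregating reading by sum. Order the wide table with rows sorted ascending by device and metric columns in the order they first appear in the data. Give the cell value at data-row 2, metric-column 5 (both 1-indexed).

With rows sorted ascending by device, row 2 is device=LQ2. metric columns in first-appearance order: net_mbps, cpu_pct, temp_c, mem_gb, load_avg; column 5 is load_avg.
Long rows with device=LQ2, metric=load_avg: 71 + 89.5 = 160.5.

160.5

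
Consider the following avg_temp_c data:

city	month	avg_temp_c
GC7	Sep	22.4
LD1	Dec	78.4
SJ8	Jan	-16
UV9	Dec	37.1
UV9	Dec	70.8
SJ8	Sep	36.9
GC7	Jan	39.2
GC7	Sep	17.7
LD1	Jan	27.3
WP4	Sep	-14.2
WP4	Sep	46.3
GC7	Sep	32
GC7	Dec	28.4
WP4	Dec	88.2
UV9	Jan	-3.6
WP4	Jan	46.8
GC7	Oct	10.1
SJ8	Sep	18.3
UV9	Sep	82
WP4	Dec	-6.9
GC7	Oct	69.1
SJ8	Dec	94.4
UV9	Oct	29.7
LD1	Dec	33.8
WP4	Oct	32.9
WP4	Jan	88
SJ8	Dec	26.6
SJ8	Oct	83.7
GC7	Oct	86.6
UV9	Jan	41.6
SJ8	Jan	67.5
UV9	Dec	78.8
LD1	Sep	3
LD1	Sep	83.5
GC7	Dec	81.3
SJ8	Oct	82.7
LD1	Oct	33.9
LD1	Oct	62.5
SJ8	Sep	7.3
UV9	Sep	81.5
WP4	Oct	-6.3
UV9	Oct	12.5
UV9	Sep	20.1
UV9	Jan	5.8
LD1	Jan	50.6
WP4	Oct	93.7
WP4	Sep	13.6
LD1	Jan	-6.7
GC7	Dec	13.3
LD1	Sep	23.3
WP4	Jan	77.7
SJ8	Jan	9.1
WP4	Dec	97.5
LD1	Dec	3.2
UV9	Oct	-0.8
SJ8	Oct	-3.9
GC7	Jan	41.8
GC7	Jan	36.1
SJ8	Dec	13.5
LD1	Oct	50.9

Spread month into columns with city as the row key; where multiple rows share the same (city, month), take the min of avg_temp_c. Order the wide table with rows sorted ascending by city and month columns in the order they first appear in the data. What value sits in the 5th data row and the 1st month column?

-14.2

With rows sorted ascending by city, row 5 is city=WP4. month columns in first-appearance order: Sep, Dec, Jan, Oct; column 1 is Sep.
Long rows with city=WP4, month=Sep: min(-14.2, 46.3, 13.6) = -14.2.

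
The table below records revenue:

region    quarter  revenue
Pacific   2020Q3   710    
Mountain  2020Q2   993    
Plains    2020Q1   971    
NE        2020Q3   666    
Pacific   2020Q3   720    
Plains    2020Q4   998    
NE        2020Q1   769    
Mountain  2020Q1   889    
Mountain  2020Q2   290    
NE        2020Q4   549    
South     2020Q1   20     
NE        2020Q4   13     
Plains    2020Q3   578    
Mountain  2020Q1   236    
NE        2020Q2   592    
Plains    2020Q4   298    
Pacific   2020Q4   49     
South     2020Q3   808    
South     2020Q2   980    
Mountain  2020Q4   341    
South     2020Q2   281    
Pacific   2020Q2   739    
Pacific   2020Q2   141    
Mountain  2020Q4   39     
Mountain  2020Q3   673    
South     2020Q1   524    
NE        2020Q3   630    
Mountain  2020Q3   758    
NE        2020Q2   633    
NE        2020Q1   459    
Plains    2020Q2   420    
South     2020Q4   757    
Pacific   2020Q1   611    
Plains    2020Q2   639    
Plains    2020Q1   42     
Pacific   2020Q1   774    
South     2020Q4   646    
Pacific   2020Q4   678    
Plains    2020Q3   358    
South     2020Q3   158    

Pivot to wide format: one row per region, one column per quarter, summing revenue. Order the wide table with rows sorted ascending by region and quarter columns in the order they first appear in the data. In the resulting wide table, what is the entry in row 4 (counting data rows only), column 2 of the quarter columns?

With rows sorted ascending by region, row 4 is region=Plains. quarter columns in first-appearance order: 2020Q3, 2020Q2, 2020Q1, 2020Q4; column 2 is 2020Q2.
Long rows with region=Plains, quarter=2020Q2: 420 + 639 = 1059.

1059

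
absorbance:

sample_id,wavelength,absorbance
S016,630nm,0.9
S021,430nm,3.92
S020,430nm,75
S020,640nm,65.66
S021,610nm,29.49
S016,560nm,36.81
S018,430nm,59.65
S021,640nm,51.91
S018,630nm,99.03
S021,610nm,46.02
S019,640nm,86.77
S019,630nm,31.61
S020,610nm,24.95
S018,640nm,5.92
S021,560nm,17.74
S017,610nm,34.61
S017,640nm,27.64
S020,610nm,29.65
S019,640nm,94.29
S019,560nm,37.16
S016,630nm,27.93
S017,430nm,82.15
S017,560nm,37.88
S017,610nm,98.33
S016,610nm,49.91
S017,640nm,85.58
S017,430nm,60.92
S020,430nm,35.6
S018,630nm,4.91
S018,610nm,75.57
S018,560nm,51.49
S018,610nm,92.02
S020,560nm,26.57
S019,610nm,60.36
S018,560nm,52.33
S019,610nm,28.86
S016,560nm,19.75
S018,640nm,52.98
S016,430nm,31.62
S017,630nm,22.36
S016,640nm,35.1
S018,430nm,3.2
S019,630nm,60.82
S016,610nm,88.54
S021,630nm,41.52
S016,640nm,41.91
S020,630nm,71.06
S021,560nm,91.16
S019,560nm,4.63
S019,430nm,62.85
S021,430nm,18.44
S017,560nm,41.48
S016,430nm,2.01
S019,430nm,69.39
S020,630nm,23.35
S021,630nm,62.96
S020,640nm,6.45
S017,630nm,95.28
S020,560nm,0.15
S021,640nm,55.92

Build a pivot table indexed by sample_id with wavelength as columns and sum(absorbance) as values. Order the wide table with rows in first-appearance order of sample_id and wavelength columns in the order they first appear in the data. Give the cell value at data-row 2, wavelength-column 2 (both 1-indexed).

With rows in first-appearance order of sample_id, row 2 is sample_id=S021. wavelength columns in first-appearance order: 630nm, 430nm, 640nm, 610nm, 560nm; column 2 is 430nm.
Long rows with sample_id=S021, wavelength=430nm: 3.92 + 18.44 = 22.36.

22.36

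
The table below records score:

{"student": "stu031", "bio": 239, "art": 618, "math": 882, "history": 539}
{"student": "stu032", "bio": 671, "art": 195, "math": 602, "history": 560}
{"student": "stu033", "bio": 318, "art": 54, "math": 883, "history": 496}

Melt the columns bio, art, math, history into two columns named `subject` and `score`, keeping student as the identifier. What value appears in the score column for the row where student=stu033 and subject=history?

Unpivoting turns each (student, wide-column) pair into one long row.
The wide cell at row stu033, column history holds 496, so the long row (stu033, history) has score=496.

496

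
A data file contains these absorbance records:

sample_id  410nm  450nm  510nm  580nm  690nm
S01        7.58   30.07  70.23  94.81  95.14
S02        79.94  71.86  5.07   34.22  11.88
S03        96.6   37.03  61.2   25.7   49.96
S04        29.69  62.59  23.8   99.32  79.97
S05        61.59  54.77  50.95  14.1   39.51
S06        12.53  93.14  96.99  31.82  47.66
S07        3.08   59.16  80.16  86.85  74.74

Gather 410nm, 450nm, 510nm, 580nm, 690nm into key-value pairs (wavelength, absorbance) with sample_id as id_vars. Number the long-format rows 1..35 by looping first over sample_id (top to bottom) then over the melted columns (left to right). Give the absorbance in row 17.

35 rows total (7 × 5). Row 17: index ⌊(17-1)/5⌋ = 3 into sample_id → S04; (17-1) mod 5 = 1 into the melted columns → 450nm.
So row 17 is (S04, 450nm, 62.59); absorbance = 62.59.

62.59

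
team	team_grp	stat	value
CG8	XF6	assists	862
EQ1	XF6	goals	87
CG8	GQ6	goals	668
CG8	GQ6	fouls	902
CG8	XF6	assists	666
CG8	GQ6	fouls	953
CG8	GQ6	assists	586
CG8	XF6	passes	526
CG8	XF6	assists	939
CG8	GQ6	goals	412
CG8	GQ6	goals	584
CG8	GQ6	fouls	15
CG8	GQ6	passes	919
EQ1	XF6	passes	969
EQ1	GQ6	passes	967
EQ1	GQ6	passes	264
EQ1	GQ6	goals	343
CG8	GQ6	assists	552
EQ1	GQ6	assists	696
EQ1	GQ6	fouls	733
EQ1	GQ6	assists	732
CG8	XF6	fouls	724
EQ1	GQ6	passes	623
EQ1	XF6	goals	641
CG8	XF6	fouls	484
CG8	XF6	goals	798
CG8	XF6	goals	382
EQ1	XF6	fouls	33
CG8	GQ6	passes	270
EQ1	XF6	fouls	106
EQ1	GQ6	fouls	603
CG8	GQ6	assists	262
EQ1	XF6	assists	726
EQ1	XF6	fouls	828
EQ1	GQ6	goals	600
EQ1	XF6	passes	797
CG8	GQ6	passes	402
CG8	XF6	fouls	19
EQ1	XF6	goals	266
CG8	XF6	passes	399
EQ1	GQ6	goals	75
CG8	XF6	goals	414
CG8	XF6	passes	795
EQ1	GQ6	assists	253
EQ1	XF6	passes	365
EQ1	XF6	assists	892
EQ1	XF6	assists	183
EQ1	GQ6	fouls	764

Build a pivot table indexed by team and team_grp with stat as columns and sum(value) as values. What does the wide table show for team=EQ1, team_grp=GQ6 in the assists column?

Rows with team=EQ1, team_grp=GQ6 and stat=assists: value values are 696, 732, 253.
696 + 732 + 253 = 1681.

1681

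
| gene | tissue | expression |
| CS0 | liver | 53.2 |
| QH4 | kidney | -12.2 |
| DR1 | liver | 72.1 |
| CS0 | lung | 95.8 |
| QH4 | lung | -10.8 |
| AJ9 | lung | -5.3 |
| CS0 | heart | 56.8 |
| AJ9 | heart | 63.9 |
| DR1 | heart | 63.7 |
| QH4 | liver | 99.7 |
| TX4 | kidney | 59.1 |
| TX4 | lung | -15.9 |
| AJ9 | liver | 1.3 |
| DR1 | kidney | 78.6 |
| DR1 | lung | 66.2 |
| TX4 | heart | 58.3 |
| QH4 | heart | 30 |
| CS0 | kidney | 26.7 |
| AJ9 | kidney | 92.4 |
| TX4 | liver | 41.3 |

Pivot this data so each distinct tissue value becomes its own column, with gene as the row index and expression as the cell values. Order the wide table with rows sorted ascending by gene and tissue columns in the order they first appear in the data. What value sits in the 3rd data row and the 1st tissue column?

With rows sorted ascending by gene, row 3 is gene=DR1. tissue columns in first-appearance order: liver, kidney, lung, heart; column 1 is liver.
Long rows with gene=DR1, tissue=liver: expression = 72.1.

72.1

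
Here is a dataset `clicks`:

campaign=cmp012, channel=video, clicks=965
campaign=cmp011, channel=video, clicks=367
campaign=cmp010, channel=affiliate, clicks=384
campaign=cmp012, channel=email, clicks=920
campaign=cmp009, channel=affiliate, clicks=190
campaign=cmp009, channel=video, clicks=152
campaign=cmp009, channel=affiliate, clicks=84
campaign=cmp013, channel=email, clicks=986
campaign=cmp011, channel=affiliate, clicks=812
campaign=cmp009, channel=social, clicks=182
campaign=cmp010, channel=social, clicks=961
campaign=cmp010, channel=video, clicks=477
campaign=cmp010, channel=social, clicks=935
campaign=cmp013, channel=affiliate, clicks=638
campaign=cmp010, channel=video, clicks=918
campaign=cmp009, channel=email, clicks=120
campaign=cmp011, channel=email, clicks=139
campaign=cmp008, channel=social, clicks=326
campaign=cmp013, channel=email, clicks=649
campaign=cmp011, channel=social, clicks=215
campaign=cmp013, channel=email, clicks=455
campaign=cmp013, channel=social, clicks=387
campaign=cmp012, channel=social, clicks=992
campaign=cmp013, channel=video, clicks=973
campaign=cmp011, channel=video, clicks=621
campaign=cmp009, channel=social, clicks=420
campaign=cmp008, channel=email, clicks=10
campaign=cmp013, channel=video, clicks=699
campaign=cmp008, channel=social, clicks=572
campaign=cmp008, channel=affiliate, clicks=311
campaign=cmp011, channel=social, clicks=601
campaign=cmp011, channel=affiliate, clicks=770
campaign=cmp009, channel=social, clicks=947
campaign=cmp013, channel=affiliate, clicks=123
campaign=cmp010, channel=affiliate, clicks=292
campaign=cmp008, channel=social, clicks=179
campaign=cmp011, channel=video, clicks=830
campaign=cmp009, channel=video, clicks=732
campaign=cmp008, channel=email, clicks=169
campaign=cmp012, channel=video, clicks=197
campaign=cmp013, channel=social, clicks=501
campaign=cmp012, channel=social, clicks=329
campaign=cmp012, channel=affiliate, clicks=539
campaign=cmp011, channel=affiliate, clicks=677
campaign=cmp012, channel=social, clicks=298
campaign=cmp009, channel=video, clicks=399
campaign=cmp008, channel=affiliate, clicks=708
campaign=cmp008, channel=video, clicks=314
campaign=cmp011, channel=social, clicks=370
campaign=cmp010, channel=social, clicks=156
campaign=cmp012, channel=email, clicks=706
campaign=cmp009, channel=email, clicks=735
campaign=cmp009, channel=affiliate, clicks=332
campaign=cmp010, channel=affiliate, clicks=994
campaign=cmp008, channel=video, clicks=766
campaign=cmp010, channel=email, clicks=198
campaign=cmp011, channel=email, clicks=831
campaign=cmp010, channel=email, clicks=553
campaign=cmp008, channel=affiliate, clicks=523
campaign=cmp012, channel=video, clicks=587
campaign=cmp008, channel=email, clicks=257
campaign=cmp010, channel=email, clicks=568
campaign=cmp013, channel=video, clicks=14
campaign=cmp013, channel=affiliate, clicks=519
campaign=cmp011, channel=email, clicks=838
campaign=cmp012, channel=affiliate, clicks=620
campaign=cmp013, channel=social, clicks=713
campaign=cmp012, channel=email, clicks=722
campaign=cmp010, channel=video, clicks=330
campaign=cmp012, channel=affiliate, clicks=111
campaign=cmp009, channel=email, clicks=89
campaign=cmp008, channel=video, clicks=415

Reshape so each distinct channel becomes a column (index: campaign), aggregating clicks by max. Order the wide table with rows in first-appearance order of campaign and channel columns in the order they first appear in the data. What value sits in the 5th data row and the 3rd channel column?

With rows in first-appearance order of campaign, row 5 is campaign=cmp013. channel columns in first-appearance order: video, affiliate, email, social; column 3 is email.
Long rows with campaign=cmp013, channel=email: max(986, 649, 455) = 986.

986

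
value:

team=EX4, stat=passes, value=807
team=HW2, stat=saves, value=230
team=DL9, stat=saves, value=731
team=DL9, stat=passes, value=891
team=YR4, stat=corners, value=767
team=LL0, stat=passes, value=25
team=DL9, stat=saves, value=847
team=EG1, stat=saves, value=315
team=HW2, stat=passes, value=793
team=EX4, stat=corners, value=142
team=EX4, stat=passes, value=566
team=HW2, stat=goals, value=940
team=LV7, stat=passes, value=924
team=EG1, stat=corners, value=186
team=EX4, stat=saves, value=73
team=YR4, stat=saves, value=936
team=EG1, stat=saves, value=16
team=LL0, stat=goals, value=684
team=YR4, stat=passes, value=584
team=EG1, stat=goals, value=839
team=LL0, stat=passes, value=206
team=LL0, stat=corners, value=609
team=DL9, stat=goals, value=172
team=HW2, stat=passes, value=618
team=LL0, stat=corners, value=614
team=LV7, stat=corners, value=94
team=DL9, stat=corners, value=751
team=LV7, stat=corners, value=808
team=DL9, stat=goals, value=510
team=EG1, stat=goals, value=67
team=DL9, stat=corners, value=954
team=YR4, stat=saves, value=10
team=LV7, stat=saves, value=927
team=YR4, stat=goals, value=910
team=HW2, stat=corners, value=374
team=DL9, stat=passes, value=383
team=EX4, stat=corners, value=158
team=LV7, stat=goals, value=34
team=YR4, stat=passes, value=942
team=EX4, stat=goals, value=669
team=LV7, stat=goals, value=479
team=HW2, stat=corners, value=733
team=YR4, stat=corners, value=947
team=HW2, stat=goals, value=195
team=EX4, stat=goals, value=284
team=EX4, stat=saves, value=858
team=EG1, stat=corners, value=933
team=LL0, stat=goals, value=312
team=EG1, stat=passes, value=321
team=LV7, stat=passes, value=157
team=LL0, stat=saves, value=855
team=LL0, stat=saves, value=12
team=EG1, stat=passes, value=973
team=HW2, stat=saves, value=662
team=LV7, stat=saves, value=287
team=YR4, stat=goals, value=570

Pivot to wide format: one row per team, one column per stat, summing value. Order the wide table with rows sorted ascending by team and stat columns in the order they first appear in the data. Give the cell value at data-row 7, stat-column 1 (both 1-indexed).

1526

With rows sorted ascending by team, row 7 is team=YR4. stat columns in first-appearance order: passes, saves, corners, goals; column 1 is passes.
Long rows with team=YR4, stat=passes: 584 + 942 = 1526.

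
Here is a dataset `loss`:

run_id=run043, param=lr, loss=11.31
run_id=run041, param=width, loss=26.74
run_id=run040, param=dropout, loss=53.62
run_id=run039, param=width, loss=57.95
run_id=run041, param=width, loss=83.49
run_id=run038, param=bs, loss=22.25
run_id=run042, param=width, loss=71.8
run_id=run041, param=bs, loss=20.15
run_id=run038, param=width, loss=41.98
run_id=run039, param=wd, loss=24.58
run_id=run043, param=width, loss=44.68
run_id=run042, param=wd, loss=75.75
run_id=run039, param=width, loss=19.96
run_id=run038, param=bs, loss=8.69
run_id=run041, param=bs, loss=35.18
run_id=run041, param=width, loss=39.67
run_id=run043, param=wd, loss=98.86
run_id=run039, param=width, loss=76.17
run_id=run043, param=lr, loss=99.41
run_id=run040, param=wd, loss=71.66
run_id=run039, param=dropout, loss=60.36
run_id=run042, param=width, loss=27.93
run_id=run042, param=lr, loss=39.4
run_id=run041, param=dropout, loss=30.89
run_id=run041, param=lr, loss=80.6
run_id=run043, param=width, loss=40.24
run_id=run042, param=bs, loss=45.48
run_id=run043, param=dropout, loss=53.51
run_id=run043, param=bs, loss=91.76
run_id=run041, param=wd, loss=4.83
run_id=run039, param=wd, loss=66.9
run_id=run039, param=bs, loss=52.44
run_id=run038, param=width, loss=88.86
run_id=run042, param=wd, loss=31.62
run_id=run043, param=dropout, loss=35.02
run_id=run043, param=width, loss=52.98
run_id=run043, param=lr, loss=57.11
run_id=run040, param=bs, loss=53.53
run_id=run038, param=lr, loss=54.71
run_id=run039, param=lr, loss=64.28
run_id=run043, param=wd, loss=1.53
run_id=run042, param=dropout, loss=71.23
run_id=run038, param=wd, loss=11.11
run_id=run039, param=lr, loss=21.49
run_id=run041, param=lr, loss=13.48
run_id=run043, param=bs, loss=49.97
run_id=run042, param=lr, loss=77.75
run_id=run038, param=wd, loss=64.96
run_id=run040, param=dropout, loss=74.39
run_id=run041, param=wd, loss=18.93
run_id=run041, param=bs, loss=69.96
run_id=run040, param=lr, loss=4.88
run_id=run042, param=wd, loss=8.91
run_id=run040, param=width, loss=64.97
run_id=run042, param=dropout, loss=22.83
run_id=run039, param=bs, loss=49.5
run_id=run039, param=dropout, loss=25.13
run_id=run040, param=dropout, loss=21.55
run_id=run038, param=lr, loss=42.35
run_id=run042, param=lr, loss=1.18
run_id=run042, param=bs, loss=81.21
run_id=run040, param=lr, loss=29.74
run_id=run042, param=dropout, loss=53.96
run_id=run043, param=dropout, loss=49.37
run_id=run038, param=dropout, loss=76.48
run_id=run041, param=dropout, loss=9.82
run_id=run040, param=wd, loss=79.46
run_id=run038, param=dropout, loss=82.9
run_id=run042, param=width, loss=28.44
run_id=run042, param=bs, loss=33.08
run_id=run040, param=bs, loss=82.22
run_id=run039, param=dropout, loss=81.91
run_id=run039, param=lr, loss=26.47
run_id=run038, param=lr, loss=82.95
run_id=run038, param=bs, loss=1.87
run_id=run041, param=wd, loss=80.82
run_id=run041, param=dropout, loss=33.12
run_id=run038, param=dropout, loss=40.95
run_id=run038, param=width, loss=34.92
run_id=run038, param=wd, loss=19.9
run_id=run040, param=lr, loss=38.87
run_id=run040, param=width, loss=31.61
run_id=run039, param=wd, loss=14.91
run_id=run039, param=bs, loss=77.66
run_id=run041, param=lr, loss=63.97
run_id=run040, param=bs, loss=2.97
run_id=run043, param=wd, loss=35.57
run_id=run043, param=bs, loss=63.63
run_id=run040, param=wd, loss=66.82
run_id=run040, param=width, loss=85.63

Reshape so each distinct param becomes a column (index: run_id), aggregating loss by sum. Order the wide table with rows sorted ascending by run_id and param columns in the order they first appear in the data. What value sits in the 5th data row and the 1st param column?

With rows sorted ascending by run_id, row 5 is run_id=run042. param columns in first-appearance order: lr, width, dropout, bs, wd; column 1 is lr.
Long rows with run_id=run042, param=lr: 39.4 + 77.75 + 1.18 = 118.33.

118.33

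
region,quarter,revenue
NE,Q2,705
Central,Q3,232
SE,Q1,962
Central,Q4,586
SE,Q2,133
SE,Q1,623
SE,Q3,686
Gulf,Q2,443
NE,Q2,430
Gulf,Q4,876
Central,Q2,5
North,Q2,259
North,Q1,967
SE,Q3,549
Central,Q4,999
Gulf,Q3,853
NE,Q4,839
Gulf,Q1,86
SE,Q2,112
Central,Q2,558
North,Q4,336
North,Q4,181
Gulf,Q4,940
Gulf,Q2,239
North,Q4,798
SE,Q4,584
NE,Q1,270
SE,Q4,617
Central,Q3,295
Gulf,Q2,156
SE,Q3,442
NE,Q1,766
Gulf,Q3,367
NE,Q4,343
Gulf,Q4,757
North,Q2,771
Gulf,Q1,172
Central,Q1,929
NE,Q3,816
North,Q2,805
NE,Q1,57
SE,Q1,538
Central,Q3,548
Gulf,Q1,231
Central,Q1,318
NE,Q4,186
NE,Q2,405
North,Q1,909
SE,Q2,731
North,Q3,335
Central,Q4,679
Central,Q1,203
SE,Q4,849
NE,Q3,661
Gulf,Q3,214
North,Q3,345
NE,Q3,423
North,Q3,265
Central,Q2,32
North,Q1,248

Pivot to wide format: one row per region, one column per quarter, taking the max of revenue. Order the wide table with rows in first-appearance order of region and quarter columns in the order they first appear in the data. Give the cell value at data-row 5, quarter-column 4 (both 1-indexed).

With rows in first-appearance order of region, row 5 is region=North. quarter columns in first-appearance order: Q2, Q3, Q1, Q4; column 4 is Q4.
Long rows with region=North, quarter=Q4: max(336, 181, 798) = 798.

798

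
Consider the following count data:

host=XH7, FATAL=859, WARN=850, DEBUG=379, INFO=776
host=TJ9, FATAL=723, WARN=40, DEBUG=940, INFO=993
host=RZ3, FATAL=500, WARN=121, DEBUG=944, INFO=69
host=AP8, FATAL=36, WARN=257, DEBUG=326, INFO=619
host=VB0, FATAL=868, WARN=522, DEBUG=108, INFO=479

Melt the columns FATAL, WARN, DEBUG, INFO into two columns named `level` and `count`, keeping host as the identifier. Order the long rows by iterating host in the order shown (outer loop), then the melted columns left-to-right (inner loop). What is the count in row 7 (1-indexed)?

20 rows total (5 × 4). Row 7: index ⌊(7-1)/4⌋ = 1 into host → TJ9; (7-1) mod 4 = 2 into the melted columns → DEBUG.
So row 7 is (TJ9, DEBUG, 940); count = 940.

940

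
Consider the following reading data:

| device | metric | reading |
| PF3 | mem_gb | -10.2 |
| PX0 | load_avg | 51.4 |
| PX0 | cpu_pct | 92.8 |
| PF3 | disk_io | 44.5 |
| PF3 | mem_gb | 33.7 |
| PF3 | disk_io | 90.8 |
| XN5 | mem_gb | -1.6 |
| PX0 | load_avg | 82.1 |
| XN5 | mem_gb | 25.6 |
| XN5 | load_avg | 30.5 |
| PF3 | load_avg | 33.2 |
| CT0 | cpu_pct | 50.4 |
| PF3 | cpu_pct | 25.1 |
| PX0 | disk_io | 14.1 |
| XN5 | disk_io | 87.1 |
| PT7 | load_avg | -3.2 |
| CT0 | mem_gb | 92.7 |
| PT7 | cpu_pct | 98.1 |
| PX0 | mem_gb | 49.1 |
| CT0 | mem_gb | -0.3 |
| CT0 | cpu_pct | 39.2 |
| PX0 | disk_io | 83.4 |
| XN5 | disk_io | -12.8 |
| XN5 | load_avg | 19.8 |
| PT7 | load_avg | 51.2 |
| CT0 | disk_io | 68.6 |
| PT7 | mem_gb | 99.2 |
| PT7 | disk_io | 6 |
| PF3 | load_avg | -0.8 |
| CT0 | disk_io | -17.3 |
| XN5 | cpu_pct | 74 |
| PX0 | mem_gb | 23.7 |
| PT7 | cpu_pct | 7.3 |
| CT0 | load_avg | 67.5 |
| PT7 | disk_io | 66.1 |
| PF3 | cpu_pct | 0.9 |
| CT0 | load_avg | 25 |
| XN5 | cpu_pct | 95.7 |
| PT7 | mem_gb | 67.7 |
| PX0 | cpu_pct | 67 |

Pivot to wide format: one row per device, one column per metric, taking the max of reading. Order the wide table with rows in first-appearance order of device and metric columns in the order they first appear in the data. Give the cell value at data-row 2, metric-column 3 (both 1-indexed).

With rows in first-appearance order of device, row 2 is device=PX0. metric columns in first-appearance order: mem_gb, load_avg, cpu_pct, disk_io; column 3 is cpu_pct.
Long rows with device=PX0, metric=cpu_pct: max(92.8, 67) = 92.8.

92.8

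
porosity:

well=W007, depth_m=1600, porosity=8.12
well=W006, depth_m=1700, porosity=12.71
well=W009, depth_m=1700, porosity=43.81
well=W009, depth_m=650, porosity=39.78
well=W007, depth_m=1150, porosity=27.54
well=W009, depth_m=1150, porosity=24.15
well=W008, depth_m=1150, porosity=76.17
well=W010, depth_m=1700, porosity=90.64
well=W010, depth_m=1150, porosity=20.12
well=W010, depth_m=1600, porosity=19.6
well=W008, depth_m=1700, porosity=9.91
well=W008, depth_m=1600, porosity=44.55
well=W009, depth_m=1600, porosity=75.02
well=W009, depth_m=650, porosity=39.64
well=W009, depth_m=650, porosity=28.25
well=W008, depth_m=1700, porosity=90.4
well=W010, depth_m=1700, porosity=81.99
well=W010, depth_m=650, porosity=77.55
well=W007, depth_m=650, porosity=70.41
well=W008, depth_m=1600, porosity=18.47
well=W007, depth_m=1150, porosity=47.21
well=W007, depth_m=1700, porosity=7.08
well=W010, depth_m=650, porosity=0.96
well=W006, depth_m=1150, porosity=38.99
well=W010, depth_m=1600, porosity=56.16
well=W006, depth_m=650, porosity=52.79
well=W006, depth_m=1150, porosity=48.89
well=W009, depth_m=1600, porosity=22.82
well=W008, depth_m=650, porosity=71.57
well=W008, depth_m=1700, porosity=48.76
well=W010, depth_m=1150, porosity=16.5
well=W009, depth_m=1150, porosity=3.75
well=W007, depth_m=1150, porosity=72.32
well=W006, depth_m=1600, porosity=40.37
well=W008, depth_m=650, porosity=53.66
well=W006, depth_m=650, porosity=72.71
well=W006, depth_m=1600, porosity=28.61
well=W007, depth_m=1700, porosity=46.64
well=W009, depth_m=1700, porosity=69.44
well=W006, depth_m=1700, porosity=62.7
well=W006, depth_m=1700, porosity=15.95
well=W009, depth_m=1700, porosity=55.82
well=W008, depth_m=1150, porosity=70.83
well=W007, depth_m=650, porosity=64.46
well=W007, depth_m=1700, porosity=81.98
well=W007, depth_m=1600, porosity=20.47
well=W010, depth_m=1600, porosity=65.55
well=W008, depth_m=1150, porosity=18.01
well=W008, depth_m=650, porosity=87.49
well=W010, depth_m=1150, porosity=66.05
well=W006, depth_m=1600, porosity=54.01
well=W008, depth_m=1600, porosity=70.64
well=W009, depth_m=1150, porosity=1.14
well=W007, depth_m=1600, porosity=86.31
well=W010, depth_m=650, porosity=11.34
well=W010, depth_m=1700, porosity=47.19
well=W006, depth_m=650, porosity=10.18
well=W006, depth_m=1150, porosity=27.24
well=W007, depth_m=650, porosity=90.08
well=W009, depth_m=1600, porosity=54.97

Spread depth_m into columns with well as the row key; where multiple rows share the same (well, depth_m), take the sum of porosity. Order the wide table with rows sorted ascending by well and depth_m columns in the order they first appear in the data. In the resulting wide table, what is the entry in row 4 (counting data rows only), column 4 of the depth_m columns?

29.04

With rows sorted ascending by well, row 4 is well=W009. depth_m columns in first-appearance order: 1600, 1700, 650, 1150; column 4 is 1150.
Long rows with well=W009, depth_m=1150: 24.15 + 3.75 + 1.14 = 29.04.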